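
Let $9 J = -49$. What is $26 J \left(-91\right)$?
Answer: $\frac{115934}{9} \approx 12882.0$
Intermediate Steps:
$J = - \frac{49}{9}$ ($J = \frac{1}{9} \left(-49\right) = - \frac{49}{9} \approx -5.4444$)
$26 J \left(-91\right) = 26 \left(- \frac{49}{9}\right) \left(-91\right) = \left(- \frac{1274}{9}\right) \left(-91\right) = \frac{115934}{9}$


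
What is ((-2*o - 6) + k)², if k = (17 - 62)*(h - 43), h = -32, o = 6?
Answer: 11269449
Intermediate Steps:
k = 3375 (k = (17 - 62)*(-32 - 43) = -45*(-75) = 3375)
((-2*o - 6) + k)² = ((-2*6 - 6) + 3375)² = ((-12 - 6) + 3375)² = (-18 + 3375)² = 3357² = 11269449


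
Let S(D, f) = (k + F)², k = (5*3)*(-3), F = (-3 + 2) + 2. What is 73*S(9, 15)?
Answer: 141328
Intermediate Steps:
F = 1 (F = -1 + 2 = 1)
k = -45 (k = 15*(-3) = -45)
S(D, f) = 1936 (S(D, f) = (-45 + 1)² = (-44)² = 1936)
73*S(9, 15) = 73*1936 = 141328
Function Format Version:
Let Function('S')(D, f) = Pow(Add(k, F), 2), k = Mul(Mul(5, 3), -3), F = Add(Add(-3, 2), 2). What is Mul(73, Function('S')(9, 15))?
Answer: 141328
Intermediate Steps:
F = 1 (F = Add(-1, 2) = 1)
k = -45 (k = Mul(15, -3) = -45)
Function('S')(D, f) = 1936 (Function('S')(D, f) = Pow(Add(-45, 1), 2) = Pow(-44, 2) = 1936)
Mul(73, Function('S')(9, 15)) = Mul(73, 1936) = 141328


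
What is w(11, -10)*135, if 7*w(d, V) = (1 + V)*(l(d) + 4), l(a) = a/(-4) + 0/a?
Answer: -6075/28 ≈ -216.96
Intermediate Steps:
l(a) = -a/4 (l(a) = a*(-1/4) + 0 = -a/4 + 0 = -a/4)
w(d, V) = (1 + V)*(4 - d/4)/7 (w(d, V) = ((1 + V)*(-d/4 + 4))/7 = ((1 + V)*(4 - d/4))/7 = (1 + V)*(4 - d/4)/7)
w(11, -10)*135 = (4/7 - 1/28*11 + (4/7)*(-10) - 1/28*(-10)*11)*135 = (4/7 - 11/28 - 40/7 + 55/14)*135 = -45/28*135 = -6075/28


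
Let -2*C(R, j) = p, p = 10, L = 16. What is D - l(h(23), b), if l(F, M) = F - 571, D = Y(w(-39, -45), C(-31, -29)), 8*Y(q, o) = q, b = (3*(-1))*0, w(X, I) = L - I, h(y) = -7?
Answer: 4685/8 ≈ 585.63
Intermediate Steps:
w(X, I) = 16 - I
b = 0 (b = -3*0 = 0)
C(R, j) = -5 (C(R, j) = -½*10 = -5)
Y(q, o) = q/8
D = 61/8 (D = (16 - 1*(-45))/8 = (16 + 45)/8 = (⅛)*61 = 61/8 ≈ 7.6250)
l(F, M) = -571 + F
D - l(h(23), b) = 61/8 - (-571 - 7) = 61/8 - 1*(-578) = 61/8 + 578 = 4685/8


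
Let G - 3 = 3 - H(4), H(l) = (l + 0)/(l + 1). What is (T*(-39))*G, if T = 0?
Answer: 0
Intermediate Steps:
H(l) = l/(1 + l)
G = 26/5 (G = 3 + (3 - 4/(1 + 4)) = 3 + (3 - 4/5) = 3 + (3 - 1*⅘) = 3 + (3 - ⅘) = 3 + 11/5 = 26/5 ≈ 5.2000)
(T*(-39))*G = (0*(-39))*(26/5) = 0*(26/5) = 0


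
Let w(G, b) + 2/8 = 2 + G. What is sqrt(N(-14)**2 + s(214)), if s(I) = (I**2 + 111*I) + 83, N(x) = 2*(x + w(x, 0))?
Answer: 3*sqrt(32173)/2 ≈ 269.05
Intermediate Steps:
w(G, b) = 7/4 + G (w(G, b) = -1/4 + (2 + G) = 7/4 + G)
N(x) = 7/2 + 4*x (N(x) = 2*(x + (7/4 + x)) = 2*(7/4 + 2*x) = 7/2 + 4*x)
s(I) = 83 + I**2 + 111*I
sqrt(N(-14)**2 + s(214)) = sqrt((7/2 + 4*(-14))**2 + (83 + 214**2 + 111*214)) = sqrt((7/2 - 56)**2 + (83 + 45796 + 23754)) = sqrt((-105/2)**2 + 69633) = sqrt(11025/4 + 69633) = sqrt(289557/4) = 3*sqrt(32173)/2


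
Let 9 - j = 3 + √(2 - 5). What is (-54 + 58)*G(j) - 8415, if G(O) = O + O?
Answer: -8367 - 8*I*√3 ≈ -8367.0 - 13.856*I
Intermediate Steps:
j = 6 - I*√3 (j = 9 - (3 + √(2 - 5)) = 9 - (3 + √(-3)) = 9 - (3 + I*√3) = 9 + (-3 - I*√3) = 6 - I*√3 ≈ 6.0 - 1.732*I)
G(O) = 2*O
(-54 + 58)*G(j) - 8415 = (-54 + 58)*(2*(6 - I*√3)) - 8415 = 4*(12 - 2*I*√3) - 8415 = (48 - 8*I*√3) - 8415 = -8367 - 8*I*√3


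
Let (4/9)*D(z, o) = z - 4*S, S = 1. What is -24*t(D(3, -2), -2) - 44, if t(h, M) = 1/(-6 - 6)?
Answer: -42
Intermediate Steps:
D(z, o) = -9 + 9*z/4 (D(z, o) = 9*(z - 4*1)/4 = 9*(z - 4)/4 = 9*(-4 + z)/4 = -9 + 9*z/4)
t(h, M) = -1/12 (t(h, M) = 1/(-12) = -1/12)
-24*t(D(3, -2), -2) - 44 = -24*(-1/12) - 44 = 2 - 44 = -42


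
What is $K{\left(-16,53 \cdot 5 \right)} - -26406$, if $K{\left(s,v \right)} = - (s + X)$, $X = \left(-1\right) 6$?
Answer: $26428$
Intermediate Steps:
$X = -6$
$K{\left(s,v \right)} = 6 - s$ ($K{\left(s,v \right)} = - (s - 6) = - (-6 + s) = 6 - s$)
$K{\left(-16,53 \cdot 5 \right)} - -26406 = \left(6 - -16\right) - -26406 = \left(6 + 16\right) + 26406 = 22 + 26406 = 26428$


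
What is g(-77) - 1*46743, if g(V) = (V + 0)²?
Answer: -40814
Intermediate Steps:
g(V) = V²
g(-77) - 1*46743 = (-77)² - 1*46743 = 5929 - 46743 = -40814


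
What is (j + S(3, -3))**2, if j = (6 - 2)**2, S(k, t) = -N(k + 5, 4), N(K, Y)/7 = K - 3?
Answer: 361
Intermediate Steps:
N(K, Y) = -21 + 7*K (N(K, Y) = 7*(K - 3) = 7*(-3 + K) = -21 + 7*K)
S(k, t) = -14 - 7*k (S(k, t) = -(-21 + 7*(k + 5)) = -(-21 + 7*(5 + k)) = -(-21 + (35 + 7*k)) = -(14 + 7*k) = -14 - 7*k)
j = 16 (j = 4**2 = 16)
(j + S(3, -3))**2 = (16 + (-14 - 7*3))**2 = (16 + (-14 - 21))**2 = (16 - 35)**2 = (-19)**2 = 361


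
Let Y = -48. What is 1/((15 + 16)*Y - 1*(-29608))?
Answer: 1/28120 ≈ 3.5562e-5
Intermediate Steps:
1/((15 + 16)*Y - 1*(-29608)) = 1/((15 + 16)*(-48) - 1*(-29608)) = 1/(31*(-48) + 29608) = 1/(-1488 + 29608) = 1/28120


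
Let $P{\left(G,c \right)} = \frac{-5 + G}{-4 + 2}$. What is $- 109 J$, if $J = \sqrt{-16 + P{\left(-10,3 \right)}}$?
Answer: $- \frac{109 i \sqrt{34}}{2} \approx - 317.79 i$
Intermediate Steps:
$P{\left(G,c \right)} = \frac{5}{2} - \frac{G}{2}$ ($P{\left(G,c \right)} = \frac{-5 + G}{-2} = \left(-5 + G\right) \left(- \frac{1}{2}\right) = \frac{5}{2} - \frac{G}{2}$)
$J = \frac{i \sqrt{34}}{2}$ ($J = \sqrt{-16 + \left(\frac{5}{2} - -5\right)} = \sqrt{-16 + \left(\frac{5}{2} + 5\right)} = \sqrt{-16 + \frac{15}{2}} = \sqrt{- \frac{17}{2}} = \frac{i \sqrt{34}}{2} \approx 2.9155 i$)
$- 109 J = - 109 \frac{i \sqrt{34}}{2} = - \frac{109 i \sqrt{34}}{2}$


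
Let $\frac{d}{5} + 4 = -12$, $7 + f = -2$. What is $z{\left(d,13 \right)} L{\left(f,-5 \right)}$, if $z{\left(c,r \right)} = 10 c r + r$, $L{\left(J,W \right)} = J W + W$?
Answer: $-415480$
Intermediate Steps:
$f = -9$ ($f = -7 - 2 = -9$)
$L{\left(J,W \right)} = W + J W$
$d = -80$ ($d = -20 + 5 \left(-12\right) = -20 - 60 = -80$)
$z{\left(c,r \right)} = r + 10 c r$ ($z{\left(c,r \right)} = 10 c r + r = r + 10 c r$)
$z{\left(d,13 \right)} L{\left(f,-5 \right)} = 13 \left(1 + 10 \left(-80\right)\right) \left(- 5 \left(1 - 9\right)\right) = 13 \left(1 - 800\right) \left(\left(-5\right) \left(-8\right)\right) = 13 \left(-799\right) 40 = \left(-10387\right) 40 = -415480$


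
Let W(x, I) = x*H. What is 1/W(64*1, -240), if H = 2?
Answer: 1/128 ≈ 0.0078125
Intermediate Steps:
W(x, I) = 2*x (W(x, I) = x*2 = 2*x)
1/W(64*1, -240) = 1/(2*(64*1)) = 1/(2*64) = 1/128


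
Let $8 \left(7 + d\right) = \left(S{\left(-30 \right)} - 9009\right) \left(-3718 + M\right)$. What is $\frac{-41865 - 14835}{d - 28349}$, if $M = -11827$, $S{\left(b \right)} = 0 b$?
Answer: $- \frac{151200}{46606019} \approx -0.0032442$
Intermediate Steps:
$S{\left(b \right)} = 0$
$d = \frac{140044849}{8}$ ($d = -7 + \frac{\left(0 - 9009\right) \left(-3718 - 11827\right)}{8} = -7 + \frac{\left(-9009\right) \left(-15545\right)}{8} = -7 + \frac{1}{8} \cdot 140044905 = -7 + \frac{140044905}{8} = \frac{140044849}{8} \approx 1.7506 \cdot 10^{7}$)
$\frac{-41865 - 14835}{d - 28349} = \frac{-41865 - 14835}{\frac{140044849}{8} - 28349} = - \frac{56700}{\frac{139818057}{8}} = \left(-56700\right) \frac{8}{139818057} = - \frac{151200}{46606019}$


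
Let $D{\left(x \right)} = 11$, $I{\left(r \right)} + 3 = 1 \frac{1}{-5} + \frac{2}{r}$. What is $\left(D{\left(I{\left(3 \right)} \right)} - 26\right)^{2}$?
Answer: $225$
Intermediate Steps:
$I{\left(r \right)} = - \frac{16}{5} + \frac{2}{r}$ ($I{\left(r \right)} = -3 + \left(1 \frac{1}{-5} + \frac{2}{r}\right) = -3 + \left(1 \left(- \frac{1}{5}\right) + \frac{2}{r}\right) = -3 - \left(\frac{1}{5} - \frac{2}{r}\right) = - \frac{16}{5} + \frac{2}{r}$)
$\left(D{\left(I{\left(3 \right)} \right)} - 26\right)^{2} = \left(11 - 26\right)^{2} = \left(-15\right)^{2} = 225$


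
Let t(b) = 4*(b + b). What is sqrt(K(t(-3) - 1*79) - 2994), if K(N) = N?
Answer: I*sqrt(3097) ≈ 55.651*I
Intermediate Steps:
t(b) = 8*b (t(b) = 4*(2*b) = 8*b)
sqrt(K(t(-3) - 1*79) - 2994) = sqrt((8*(-3) - 1*79) - 2994) = sqrt((-24 - 79) - 2994) = sqrt(-103 - 2994) = sqrt(-3097) = I*sqrt(3097)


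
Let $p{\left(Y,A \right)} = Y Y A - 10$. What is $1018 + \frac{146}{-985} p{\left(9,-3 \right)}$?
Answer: $\frac{1039668}{985} \approx 1055.5$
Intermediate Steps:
$p{\left(Y,A \right)} = -10 + A Y^{2}$ ($p{\left(Y,A \right)} = Y^{2} A - 10 = A Y^{2} - 10 = -10 + A Y^{2}$)
$1018 + \frac{146}{-985} p{\left(9,-3 \right)} = 1018 + \frac{146}{-985} \left(-10 - 3 \cdot 9^{2}\right) = 1018 + 146 \left(- \frac{1}{985}\right) \left(-10 - 243\right) = 1018 - \frac{146 \left(-10 - 243\right)}{985} = 1018 - - \frac{36938}{985} = 1018 + \frac{36938}{985} = \frac{1039668}{985}$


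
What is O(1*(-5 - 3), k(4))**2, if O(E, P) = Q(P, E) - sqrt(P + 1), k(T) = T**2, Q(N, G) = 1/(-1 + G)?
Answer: 1378/81 + 2*sqrt(17)/9 ≈ 17.929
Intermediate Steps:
O(E, P) = 1/(-1 + E) - sqrt(1 + P) (O(E, P) = 1/(-1 + E) - sqrt(P + 1) = 1/(-1 + E) - sqrt(1 + P))
O(1*(-5 - 3), k(4))**2 = ((1 + sqrt(1 + 4**2)*(1 - (-5 - 3)))/(-1 + 1*(-5 - 3)))**2 = ((1 + sqrt(1 + 16)*(1 - (-8)))/(-1 + 1*(-8)))**2 = ((1 + sqrt(17)*(1 - 1*(-8)))/(-1 - 8))**2 = ((1 + sqrt(17)*(1 + 8))/(-9))**2 = (-(1 + sqrt(17)*9)/9)**2 = (-(1 + 9*sqrt(17))/9)**2 = (-1/9 - sqrt(17))**2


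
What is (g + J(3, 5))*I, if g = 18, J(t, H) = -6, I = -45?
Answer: -540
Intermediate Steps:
(g + J(3, 5))*I = (18 - 6)*(-45) = 12*(-45) = -540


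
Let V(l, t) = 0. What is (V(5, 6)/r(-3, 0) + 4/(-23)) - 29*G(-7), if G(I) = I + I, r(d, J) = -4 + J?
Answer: 9334/23 ≈ 405.83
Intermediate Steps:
G(I) = 2*I
(V(5, 6)/r(-3, 0) + 4/(-23)) - 29*G(-7) = (0/(-4 + 0) + 4/(-23)) - 58*(-7) = (0/(-4) + 4*(-1/23)) - 29*(-14) = (0*(-¼) - 4/23) + 406 = (0 - 4/23) + 406 = -4/23 + 406 = 9334/23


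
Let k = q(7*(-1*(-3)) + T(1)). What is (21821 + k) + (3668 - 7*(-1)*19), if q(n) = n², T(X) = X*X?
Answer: 26106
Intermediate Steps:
T(X) = X²
k = 484 (k = (7*(-1*(-3)) + 1²)² = (7*3 + 1)² = (21 + 1)² = 22² = 484)
(21821 + k) + (3668 - 7*(-1)*19) = (21821 + 484) + (3668 - 7*(-1)*19) = 22305 + (3668 - (-7)*19) = 22305 + (3668 - 1*(-133)) = 22305 + (3668 + 133) = 22305 + 3801 = 26106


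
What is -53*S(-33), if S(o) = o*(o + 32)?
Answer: -1749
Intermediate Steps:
S(o) = o*(32 + o)
-53*S(-33) = -(-1749)*(32 - 33) = -(-1749)*(-1) = -53*33 = -1749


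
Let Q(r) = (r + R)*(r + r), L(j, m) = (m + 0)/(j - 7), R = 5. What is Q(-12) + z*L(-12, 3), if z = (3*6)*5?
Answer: 2922/19 ≈ 153.79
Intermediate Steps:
L(j, m) = m/(-7 + j)
z = 90 (z = 18*5 = 90)
Q(r) = 2*r*(5 + r) (Q(r) = (r + 5)*(r + r) = (5 + r)*(2*r) = 2*r*(5 + r))
Q(-12) + z*L(-12, 3) = 2*(-12)*(5 - 12) + 90*(3/(-7 - 12)) = 2*(-12)*(-7) + 90*(3/(-19)) = 168 + 90*(3*(-1/19)) = 168 + 90*(-3/19) = 168 - 270/19 = 2922/19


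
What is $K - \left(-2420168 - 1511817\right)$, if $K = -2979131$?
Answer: $952854$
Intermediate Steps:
$K - \left(-2420168 - 1511817\right) = -2979131 - \left(-2420168 - 1511817\right) = -2979131 - -3931985 = -2979131 + 3931985 = 952854$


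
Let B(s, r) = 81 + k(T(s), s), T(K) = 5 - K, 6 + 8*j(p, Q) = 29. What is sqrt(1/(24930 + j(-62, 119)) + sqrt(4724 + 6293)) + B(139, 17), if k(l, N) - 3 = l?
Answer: -50 + sqrt(1595704 + 39785488369*sqrt(11017))/199463 ≈ -39.755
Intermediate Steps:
j(p, Q) = 23/8 (j(p, Q) = -3/4 + (1/8)*29 = -3/4 + 29/8 = 23/8)
k(l, N) = 3 + l
B(s, r) = 89 - s (B(s, r) = 81 + (3 + (5 - s)) = 81 + (8 - s) = 89 - s)
sqrt(1/(24930 + j(-62, 119)) + sqrt(4724 + 6293)) + B(139, 17) = sqrt(1/(24930 + 23/8) + sqrt(4724 + 6293)) + (89 - 1*139) = sqrt(1/(199463/8) + sqrt(11017)) + (89 - 139) = sqrt(8/199463 + sqrt(11017)) - 50 = -50 + sqrt(8/199463 + sqrt(11017))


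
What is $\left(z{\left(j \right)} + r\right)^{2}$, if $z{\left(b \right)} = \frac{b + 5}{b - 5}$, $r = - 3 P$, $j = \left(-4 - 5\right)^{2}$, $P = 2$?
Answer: $\frac{34225}{1444} \approx 23.702$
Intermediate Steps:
$j = 81$ ($j = \left(-9\right)^{2} = 81$)
$r = -6$ ($r = \left(-3\right) 2 = -6$)
$z{\left(b \right)} = \frac{5 + b}{-5 + b}$
$\left(z{\left(j \right)} + r\right)^{2} = \left(\frac{5 + 81}{-5 + 81} - 6\right)^{2} = \left(\frac{1}{76} \cdot 86 - 6\right)^{2} = \left(\frac{43}{38} - 6\right)^{2} = \left(- \frac{185}{38}\right)^{2} = \frac{34225}{1444}$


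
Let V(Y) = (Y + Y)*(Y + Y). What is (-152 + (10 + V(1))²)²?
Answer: 1936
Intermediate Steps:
V(Y) = 4*Y² (V(Y) = (2*Y)*(2*Y) = 4*Y²)
(-152 + (10 + V(1))²)² = (-152 + (10 + 4*1²)²)² = (-152 + (10 + 4*1)²)² = (-152 + (10 + 4)²)² = (-152 + 14²)² = (-152 + 196)² = 44² = 1936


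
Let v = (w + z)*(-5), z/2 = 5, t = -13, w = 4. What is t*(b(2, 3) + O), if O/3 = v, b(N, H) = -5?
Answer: 2795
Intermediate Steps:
z = 10 (z = 2*5 = 10)
v = -70 (v = (4 + 10)*(-5) = 14*(-5) = -70)
O = -210 (O = 3*(-70) = -210)
t*(b(2, 3) + O) = -13*(-5 - 210) = -13*(-215) = 2795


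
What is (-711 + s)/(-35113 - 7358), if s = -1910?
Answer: 2621/42471 ≈ 0.061713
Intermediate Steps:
(-711 + s)/(-35113 - 7358) = (-711 - 1910)/(-35113 - 7358) = -2621/(-42471) = -2621*(-1/42471) = 2621/42471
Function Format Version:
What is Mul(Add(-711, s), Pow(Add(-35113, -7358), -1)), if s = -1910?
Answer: Rational(2621, 42471) ≈ 0.061713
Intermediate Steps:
Mul(Add(-711, s), Pow(Add(-35113, -7358), -1)) = Mul(Add(-711, -1910), Pow(Add(-35113, -7358), -1)) = Mul(-2621, Pow(-42471, -1)) = Mul(-2621, Rational(-1, 42471)) = Rational(2621, 42471)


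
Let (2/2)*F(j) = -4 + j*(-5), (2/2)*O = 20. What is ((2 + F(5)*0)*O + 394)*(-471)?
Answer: -204414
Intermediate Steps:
O = 20
F(j) = -4 - 5*j (F(j) = -4 + j*(-5) = -4 - 5*j)
((2 + F(5)*0)*O + 394)*(-471) = ((2 + (-4 - 5*5)*0)*20 + 394)*(-471) = ((2 + (-4 - 25)*0)*20 + 394)*(-471) = ((2 - 29*0)*20 + 394)*(-471) = ((2 + 0)*20 + 394)*(-471) = (2*20 + 394)*(-471) = (40 + 394)*(-471) = 434*(-471) = -204414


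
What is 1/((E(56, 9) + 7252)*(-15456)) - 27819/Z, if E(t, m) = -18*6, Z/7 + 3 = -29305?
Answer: 109703885345/809030224128 ≈ 0.13560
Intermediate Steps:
Z = -205156 (Z = -21 + 7*(-29305) = -21 - 205135 = -205156)
E(t, m) = -108
1/((E(56, 9) + 7252)*(-15456)) - 27819/Z = 1/((-108 + 7252)*(-15456)) - 27819/(-205156) = -1/15456/7144 - 27819*(-1/205156) = (1/7144)*(-1/15456) + 27819/205156 = -1/110417664 + 27819/205156 = 109703885345/809030224128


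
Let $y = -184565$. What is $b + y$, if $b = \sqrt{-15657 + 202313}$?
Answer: $-184565 + 4 \sqrt{11666} \approx -1.8413 \cdot 10^{5}$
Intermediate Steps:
$b = 4 \sqrt{11666}$ ($b = \sqrt{186656} = 4 \sqrt{11666} \approx 432.04$)
$b + y = 4 \sqrt{11666} - 184565 = -184565 + 4 \sqrt{11666}$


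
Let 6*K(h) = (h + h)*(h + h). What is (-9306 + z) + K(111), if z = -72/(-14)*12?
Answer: -7212/7 ≈ -1030.3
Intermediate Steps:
K(h) = 2*h²/3 (K(h) = ((h + h)*(h + h))/6 = ((2*h)*(2*h))/6 = (4*h²)/6 = 2*h²/3)
z = 432/7 (z = -72*(-1/14)*12 = (36/7)*12 = 432/7 ≈ 61.714)
(-9306 + z) + K(111) = (-9306 + 432/7) + (⅔)*111² = -64710/7 + (⅔)*12321 = -64710/7 + 8214 = -7212/7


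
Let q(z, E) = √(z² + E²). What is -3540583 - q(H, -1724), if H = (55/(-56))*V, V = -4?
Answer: -3540583 - √582549521/14 ≈ -3.5423e+6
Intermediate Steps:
H = 55/14 (H = (55/(-56))*(-4) = (55*(-1/56))*(-4) = -55/56*(-4) = 55/14 ≈ 3.9286)
q(z, E) = √(E² + z²)
-3540583 - q(H, -1724) = -3540583 - √((-1724)² + (55/14)²) = -3540583 - √(2972176 + 3025/196) = -3540583 - √(582549521/196) = -3540583 - √582549521/14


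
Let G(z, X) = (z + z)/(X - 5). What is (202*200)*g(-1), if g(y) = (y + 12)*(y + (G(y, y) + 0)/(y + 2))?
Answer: -888800/3 ≈ -2.9627e+5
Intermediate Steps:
G(z, X) = 2*z/(-5 + X) (G(z, X) = (2*z)/(-5 + X) = 2*z/(-5 + X))
g(y) = (12 + y)*(y + 2*y/((-5 + y)*(2 + y))) (g(y) = (y + 12)*(y + (2*y/(-5 + y) + 0)/(y + 2)) = (12 + y)*(y + (2*y/(-5 + y))/(2 + y)) = (12 + y)*(y + 2*y/((-5 + y)*(2 + y))))
(202*200)*g(-1) = (202*200)*(-(-96 + (-1)**3 - 44*(-1) + 9*(-1)**2)/(-10 + (-1)**2 - 3*(-1))) = 40400*(-(-96 - 1 + 44 + 9*1)/(-10 + 1 + 3)) = 40400*(-1*(-96 - 1 + 44 + 9)/(-6)) = 40400*(-1*(-1/6)*(-44)) = 40400*(-22/3) = -888800/3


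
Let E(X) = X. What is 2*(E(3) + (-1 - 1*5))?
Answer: -6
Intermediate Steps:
2*(E(3) + (-1 - 1*5)) = 2*(3 + (-1 - 1*5)) = 2*(3 + (-1 - 5)) = 2*(3 - 6) = 2*(-3) = -6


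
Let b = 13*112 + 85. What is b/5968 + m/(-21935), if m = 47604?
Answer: -250298837/130908080 ≈ -1.9120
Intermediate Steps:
b = 1541 (b = 1456 + 85 = 1541)
b/5968 + m/(-21935) = 1541/5968 + 47604/(-21935) = 1541*(1/5968) + 47604*(-1/21935) = 1541/5968 - 47604/21935 = -250298837/130908080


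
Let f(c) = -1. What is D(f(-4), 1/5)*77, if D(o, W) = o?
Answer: -77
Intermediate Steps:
D(f(-4), 1/5)*77 = -1*77 = -77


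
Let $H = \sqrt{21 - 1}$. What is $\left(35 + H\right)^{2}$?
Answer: $1245 + 140 \sqrt{5} \approx 1558.0$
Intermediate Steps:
$H = 2 \sqrt{5}$ ($H = \sqrt{20} = 2 \sqrt{5} \approx 4.4721$)
$\left(35 + H\right)^{2} = \left(35 + 2 \sqrt{5}\right)^{2}$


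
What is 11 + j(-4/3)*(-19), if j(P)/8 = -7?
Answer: 1075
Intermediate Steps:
j(P) = -56 (j(P) = 8*(-7) = -56)
11 + j(-4/3)*(-19) = 11 - 56*(-19) = 11 + 1064 = 1075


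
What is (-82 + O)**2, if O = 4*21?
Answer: 4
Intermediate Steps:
O = 84
(-82 + O)**2 = (-82 + 84)**2 = 2**2 = 4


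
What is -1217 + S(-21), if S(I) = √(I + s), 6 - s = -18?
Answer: -1217 + √3 ≈ -1215.3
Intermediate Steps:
s = 24 (s = 6 - 1*(-18) = 6 + 18 = 24)
S(I) = √(24 + I) (S(I) = √(I + 24) = √(24 + I))
-1217 + S(-21) = -1217 + √(24 - 21) = -1217 + √3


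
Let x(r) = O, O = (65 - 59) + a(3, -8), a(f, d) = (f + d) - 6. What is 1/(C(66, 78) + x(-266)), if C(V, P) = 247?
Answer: 1/242 ≈ 0.0041322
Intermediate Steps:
a(f, d) = -6 + d + f (a(f, d) = (d + f) - 6 = -6 + d + f)
O = -5 (O = (65 - 59) + (-6 - 8 + 3) = 6 - 11 = -5)
x(r) = -5
1/(C(66, 78) + x(-266)) = 1/(247 - 5) = 1/242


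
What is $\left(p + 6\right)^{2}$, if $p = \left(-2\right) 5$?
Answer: $16$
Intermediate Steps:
$p = -10$
$\left(p + 6\right)^{2} = \left(-10 + 6\right)^{2} = \left(-4\right)^{2} = 16$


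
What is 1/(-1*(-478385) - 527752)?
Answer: -1/49367 ≈ -2.0256e-5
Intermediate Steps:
1/(-1*(-478385) - 527752) = 1/(478385 - 527752) = 1/(-49367) = -1/49367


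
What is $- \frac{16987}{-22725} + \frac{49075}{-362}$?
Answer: $- \frac{1109080081}{8226450} \approx -134.82$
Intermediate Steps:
$- \frac{16987}{-22725} + \frac{49075}{-362} = \left(-16987\right) \left(- \frac{1}{22725}\right) + 49075 \left(- \frac{1}{362}\right) = \frac{16987}{22725} - \frac{49075}{362} = - \frac{1109080081}{8226450}$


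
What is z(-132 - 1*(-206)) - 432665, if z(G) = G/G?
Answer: -432664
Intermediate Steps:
z(G) = 1
z(-132 - 1*(-206)) - 432665 = 1 - 432665 = -432664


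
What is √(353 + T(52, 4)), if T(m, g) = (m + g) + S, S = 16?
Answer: 5*√17 ≈ 20.616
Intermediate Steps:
T(m, g) = 16 + g + m (T(m, g) = (m + g) + 16 = (g + m) + 16 = 16 + g + m)
√(353 + T(52, 4)) = √(353 + (16 + 4 + 52)) = √(353 + 72) = √425 = 5*√17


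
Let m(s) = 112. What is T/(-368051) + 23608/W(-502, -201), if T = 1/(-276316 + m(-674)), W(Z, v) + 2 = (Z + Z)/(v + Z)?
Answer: -93730294639330383/2270343204356 ≈ -41285.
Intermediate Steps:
W(Z, v) = -2 + 2*Z/(Z + v) (W(Z, v) = -2 + (Z + Z)/(v + Z) = -2 + (2*Z)/(Z + v) = -2 + 2*Z/(Z + v))
T = -1/276204 (T = 1/(-276316 + 112) = 1/(-276204) = -1/276204 ≈ -3.6205e-6)
T/(-368051) + 23608/W(-502, -201) = -1/276204/(-368051) + 23608/((-2*(-201)/(-502 - 201))) = -1/276204*(-1/368051) + 23608/((-2*(-201)/(-703))) = 1/101657158404 + 23608/((-2*(-201)*(-1/703))) = 1/101657158404 + 23608/(-402/703) = 1/101657158404 + 23608*(-703/402) = 1/101657158404 - 8298212/201 = -93730294639330383/2270343204356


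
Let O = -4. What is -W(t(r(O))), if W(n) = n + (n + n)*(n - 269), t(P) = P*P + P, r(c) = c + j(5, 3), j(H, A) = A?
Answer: 0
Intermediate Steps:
r(c) = 3 + c (r(c) = c + 3 = 3 + c)
t(P) = P + P² (t(P) = P² + P = P + P²)
W(n) = n + 2*n*(-269 + n) (W(n) = n + (2*n)*(-269 + n) = n + 2*n*(-269 + n))
-W(t(r(O))) = -(3 - 4)*(1 + (3 - 4))*(-537 + 2*((3 - 4)*(1 + (3 - 4)))) = -(-(1 - 1))*(-537 + 2*(-(1 - 1))) = -(-1*0)*(-537 + 2*(-1*0)) = -0*(-537 + 2*0) = -0*(-537 + 0) = -0*(-537) = -1*0 = 0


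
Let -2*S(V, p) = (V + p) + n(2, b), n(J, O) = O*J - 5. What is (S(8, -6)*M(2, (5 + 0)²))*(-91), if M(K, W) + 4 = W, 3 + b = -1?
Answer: -21021/2 ≈ -10511.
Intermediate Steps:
b = -4 (b = -3 - 1 = -4)
M(K, W) = -4 + W
n(J, O) = -5 + J*O (n(J, O) = J*O - 5 = -5 + J*O)
S(V, p) = 13/2 - V/2 - p/2 (S(V, p) = -((V + p) + (-5 + 2*(-4)))/2 = -((V + p) + (-5 - 8))/2 = -((V + p) - 13)/2 = -(-13 + V + p)/2 = 13/2 - V/2 - p/2)
(S(8, -6)*M(2, (5 + 0)²))*(-91) = ((13/2 - ½*8 - ½*(-6))*(-4 + (5 + 0)²))*(-91) = ((13/2 - 4 + 3)*(-4 + 5²))*(-91) = (11*(-4 + 25)/2)*(-91) = ((11/2)*21)*(-91) = (231/2)*(-91) = -21021/2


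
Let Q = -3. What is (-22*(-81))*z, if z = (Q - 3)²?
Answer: 64152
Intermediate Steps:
z = 36 (z = (-3 - 3)² = (-6)² = 36)
(-22*(-81))*z = -22*(-81)*36 = 1782*36 = 64152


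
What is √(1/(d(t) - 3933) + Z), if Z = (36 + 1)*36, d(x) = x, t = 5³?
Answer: √1207196690/952 ≈ 36.497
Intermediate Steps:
t = 125
Z = 1332 (Z = 37*36 = 1332)
√(1/(d(t) - 3933) + Z) = √(1/(125 - 3933) + 1332) = √(1/(-3808) + 1332) = √(-1/3808 + 1332) = √(5072255/3808) = √1207196690/952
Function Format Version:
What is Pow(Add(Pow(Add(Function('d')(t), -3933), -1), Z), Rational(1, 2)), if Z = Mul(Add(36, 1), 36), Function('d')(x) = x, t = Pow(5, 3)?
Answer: Mul(Rational(1, 952), Pow(1207196690, Rational(1, 2))) ≈ 36.497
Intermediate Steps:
t = 125
Z = 1332 (Z = Mul(37, 36) = 1332)
Pow(Add(Pow(Add(Function('d')(t), -3933), -1), Z), Rational(1, 2)) = Pow(Add(Pow(Add(125, -3933), -1), 1332), Rational(1, 2)) = Pow(Add(Pow(-3808, -1), 1332), Rational(1, 2)) = Pow(Add(Rational(-1, 3808), 1332), Rational(1, 2)) = Pow(Rational(5072255, 3808), Rational(1, 2)) = Mul(Rational(1, 952), Pow(1207196690, Rational(1, 2)))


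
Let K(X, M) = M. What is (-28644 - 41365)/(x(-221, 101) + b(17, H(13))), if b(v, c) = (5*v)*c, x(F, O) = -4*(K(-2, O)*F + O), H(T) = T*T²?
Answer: -70009/275625 ≈ -0.25400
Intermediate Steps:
H(T) = T³
x(F, O) = -4*O - 4*F*O (x(F, O) = -4*(O*F + O) = -4*(F*O + O) = -4*(O + F*O) = -4*O - 4*F*O)
b(v, c) = 5*c*v
(-28644 - 41365)/(x(-221, 101) + b(17, H(13))) = (-28644 - 41365)/(4*101*(-1 - 1*(-221)) + 5*13³*17) = -70009/(4*101*(-1 + 221) + 5*2197*17) = -70009/(4*101*220 + 186745) = -70009/(88880 + 186745) = -70009/275625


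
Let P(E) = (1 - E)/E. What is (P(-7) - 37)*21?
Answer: -801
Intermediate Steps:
P(E) = (1 - E)/E
(P(-7) - 37)*21 = ((1 - 1*(-7))/(-7) - 37)*21 = (-(1 + 7)/7 - 37)*21 = (-⅐*8 - 37)*21 = (-8/7 - 37)*21 = -267/7*21 = -801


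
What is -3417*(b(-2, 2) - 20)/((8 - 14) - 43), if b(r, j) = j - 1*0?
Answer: -61506/49 ≈ -1255.2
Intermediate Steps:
b(r, j) = j (b(r, j) = j + 0 = j)
-3417*(b(-2, 2) - 20)/((8 - 14) - 43) = -3417*(2 - 20)/((8 - 14) - 43) = -(-61506)/(-6 - 43) = -(-61506)/(-49) = -(-61506)*(-1)/49 = -3417*18/49 = -61506/49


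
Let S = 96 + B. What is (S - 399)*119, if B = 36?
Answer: -31773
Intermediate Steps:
S = 132 (S = 96 + 36 = 132)
(S - 399)*119 = (132 - 399)*119 = -267*119 = -31773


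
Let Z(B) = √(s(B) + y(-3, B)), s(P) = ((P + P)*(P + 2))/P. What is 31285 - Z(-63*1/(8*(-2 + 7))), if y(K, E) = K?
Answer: 31285 - I*√215/10 ≈ 31285.0 - 1.4663*I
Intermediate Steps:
s(P) = 4 + 2*P (s(P) = ((2*P)*(2 + P))/P = (2*P*(2 + P))/P = 4 + 2*P)
Z(B) = √(1 + 2*B) (Z(B) = √((4 + 2*B) - 3) = √(1 + 2*B))
31285 - Z(-63*1/(8*(-2 + 7))) = 31285 - √(1 + 2*(-63*1/(8*(-2 + 7)))) = 31285 - √(1 + 2*(-63/(8*5))) = 31285 - √(1 + 2*(-63/40)) = 31285 - √(1 - 63/20) = 31285 - √(-43/20) = 31285 - I*√215/10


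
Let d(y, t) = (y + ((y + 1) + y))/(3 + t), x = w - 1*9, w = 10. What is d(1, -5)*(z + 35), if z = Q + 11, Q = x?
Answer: -94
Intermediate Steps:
x = 1 (x = 10 - 1*9 = 10 - 9 = 1)
Q = 1
d(y, t) = (1 + 3*y)/(3 + t) (d(y, t) = (y + ((1 + y) + y))/(3 + t) = (y + (1 + 2*y))/(3 + t) = (1 + 3*y)/(3 + t))
z = 12 (z = 1 + 11 = 12)
d(1, -5)*(z + 35) = ((1 + 3*1)/(3 - 5))*(12 + 35) = ((1 + 3)/(-2))*47 = -½*4*47 = -2*47 = -94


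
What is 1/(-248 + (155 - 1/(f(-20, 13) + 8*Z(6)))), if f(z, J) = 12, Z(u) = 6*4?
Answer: -204/18973 ≈ -0.010752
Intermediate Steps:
Z(u) = 24
1/(-248 + (155 - 1/(f(-20, 13) + 8*Z(6)))) = 1/(-248 + (155 - 1/(12 + 8*24))) = 1/(-248 + (155 - 1/(12 + 192))) = 1/(-248 + (155 - 1/204)) = 1/(-248 + 31619/204) = 1/(-18973/204) = -204/18973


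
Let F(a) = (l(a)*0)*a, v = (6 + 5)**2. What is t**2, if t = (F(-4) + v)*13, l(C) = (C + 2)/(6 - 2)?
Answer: 2474329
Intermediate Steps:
l(C) = 1/2 + C/4 (l(C) = (2 + C)/4 = (2 + C)*(1/4) = 1/2 + C/4)
v = 121 (v = 11**2 = 121)
F(a) = 0 (F(a) = ((1/2 + a/4)*0)*a = 0*a = 0)
t = 1573 (t = (0 + 121)*13 = 121*13 = 1573)
t**2 = 1573**2 = 2474329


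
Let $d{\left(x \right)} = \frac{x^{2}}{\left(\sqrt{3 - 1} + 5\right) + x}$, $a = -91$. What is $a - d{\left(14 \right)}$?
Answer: $- \frac{36393}{359} + \frac{196 \sqrt{2}}{359} \approx -100.6$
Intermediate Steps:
$d{\left(x \right)} = \frac{x^{2}}{5 + x + \sqrt{2}}$ ($d{\left(x \right)} = \frac{x^{2}}{\left(\sqrt{2} + 5\right) + x} = \frac{x^{2}}{\left(5 + \sqrt{2}\right) + x} = \frac{x^{2}}{5 + x + \sqrt{2}}$)
$a - d{\left(14 \right)} = -91 - \frac{14^{2}}{5 + 14 + \sqrt{2}} = -91 - \frac{196}{19 + \sqrt{2}}$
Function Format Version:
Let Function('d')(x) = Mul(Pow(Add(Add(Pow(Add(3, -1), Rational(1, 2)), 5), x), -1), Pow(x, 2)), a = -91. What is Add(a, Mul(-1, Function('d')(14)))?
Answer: Add(Rational(-36393, 359), Mul(Rational(196, 359), Pow(2, Rational(1, 2)))) ≈ -100.60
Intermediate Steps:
Function('d')(x) = Mul(Pow(x, 2), Pow(Add(5, x, Pow(2, Rational(1, 2))), -1)) (Function('d')(x) = Mul(Pow(Add(Add(Pow(2, Rational(1, 2)), 5), x), -1), Pow(x, 2)) = Mul(Pow(Add(Add(5, Pow(2, Rational(1, 2))), x), -1), Pow(x, 2)) = Mul(Pow(Add(5, x, Pow(2, Rational(1, 2))), -1), Pow(x, 2)) = Mul(Pow(x, 2), Pow(Add(5, x, Pow(2, Rational(1, 2))), -1)))
Add(a, Mul(-1, Function('d')(14))) = Add(-91, Mul(-1, Mul(Pow(14, 2), Pow(Add(5, 14, Pow(2, Rational(1, 2))), -1)))) = Add(-91, Mul(-1, Mul(196, Pow(Add(19, Pow(2, Rational(1, 2))), -1)))) = Add(-91, Mul(-196, Pow(Add(19, Pow(2, Rational(1, 2))), -1)))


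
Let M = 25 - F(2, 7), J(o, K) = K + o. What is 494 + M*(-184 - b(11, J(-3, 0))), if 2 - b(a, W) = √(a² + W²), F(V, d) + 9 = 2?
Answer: -5458 + 32*√130 ≈ -5093.1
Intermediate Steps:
F(V, d) = -7 (F(V, d) = -9 + 2 = -7)
b(a, W) = 2 - √(W² + a²) (b(a, W) = 2 - √(a² + W²) = 2 - √(W² + a²))
M = 32 (M = 25 - 1*(-7) = 25 + 7 = 32)
494 + M*(-184 - b(11, J(-3, 0))) = 494 + 32*(-184 - (2 - √((0 - 3)² + 11²))) = 494 + 32*(-184 - (2 - √((-3)² + 121))) = 494 + 32*(-184 - (2 - √(9 + 121))) = 494 + 32*(-184 - (2 - √130)) = 494 + 32*(-184 + (-2 + √130)) = 494 + 32*(-186 + √130) = 494 + (-5952 + 32*√130) = -5458 + 32*√130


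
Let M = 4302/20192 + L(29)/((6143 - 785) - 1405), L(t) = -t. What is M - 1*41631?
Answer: -1661463684809/39909488 ≈ -41631.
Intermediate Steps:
M = 8210119/39909488 (M = 4302/20192 + (-1*29)/((6143 - 785) - 1405) = 4302*(1/20192) - 29/(5358 - 1405) = 2151/10096 - 29/3953 = 8210119/39909488 ≈ 0.20572)
M - 1*41631 = 8210119/39909488 - 1*41631 = 8210119/39909488 - 41631 = -1661463684809/39909488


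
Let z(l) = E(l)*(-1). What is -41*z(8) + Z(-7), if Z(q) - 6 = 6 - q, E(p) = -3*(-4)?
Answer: 511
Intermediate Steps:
E(p) = 12
Z(q) = 12 - q (Z(q) = 6 + (6 - q) = 12 - q)
z(l) = -12 (z(l) = 12*(-1) = -12)
-41*z(8) + Z(-7) = -41*(-12) + (12 - 1*(-7)) = 492 + (12 + 7) = 492 + 19 = 511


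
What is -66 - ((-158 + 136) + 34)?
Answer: -78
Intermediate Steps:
-66 - ((-158 + 136) + 34) = -66 - (-22 + 34) = -66 - 1*12 = -66 - 12 = -78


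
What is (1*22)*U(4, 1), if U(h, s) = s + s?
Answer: 44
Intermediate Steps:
U(h, s) = 2*s
(1*22)*U(4, 1) = (1*22)*(2*1) = 22*2 = 44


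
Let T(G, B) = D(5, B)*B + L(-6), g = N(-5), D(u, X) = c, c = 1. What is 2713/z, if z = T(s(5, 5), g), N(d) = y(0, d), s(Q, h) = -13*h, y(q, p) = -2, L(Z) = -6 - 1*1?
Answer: -2713/9 ≈ -301.44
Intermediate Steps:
L(Z) = -7 (L(Z) = -6 - 1 = -7)
D(u, X) = 1
N(d) = -2
g = -2
T(G, B) = -7 + B (T(G, B) = 1*B - 7 = B - 7 = -7 + B)
z = -9 (z = -7 - 2 = -9)
2713/z = 2713/(-9) = 2713*(-⅑) = -2713/9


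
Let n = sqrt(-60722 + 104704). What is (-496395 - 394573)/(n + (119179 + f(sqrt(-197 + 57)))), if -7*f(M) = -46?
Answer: -400256613848/53542512791 + 3358264*sqrt(43982)/53542512791 ≈ -7.4623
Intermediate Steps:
f(M) = 46/7 (f(M) = -1/7*(-46) = 46/7)
n = sqrt(43982) ≈ 209.72
(-496395 - 394573)/(n + (119179 + f(sqrt(-197 + 57)))) = (-496395 - 394573)/(sqrt(43982) + (119179 + 46/7)) = -890968/(sqrt(43982) + 834299/7) = -890968/(834299/7 + sqrt(43982))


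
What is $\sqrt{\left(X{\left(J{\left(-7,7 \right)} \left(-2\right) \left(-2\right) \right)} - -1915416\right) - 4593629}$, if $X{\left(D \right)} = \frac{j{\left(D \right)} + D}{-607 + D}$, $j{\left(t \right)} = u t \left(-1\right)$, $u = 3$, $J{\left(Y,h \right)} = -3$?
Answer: $\frac{i \sqrt{1026186786149}}{619} \approx 1636.5 i$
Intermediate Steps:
$j{\left(t \right)} = - 3 t$ ($j{\left(t \right)} = 3 t \left(-1\right) = - 3 t$)
$X{\left(D \right)} = - \frac{2 D}{-607 + D}$ ($X{\left(D \right)} = \frac{- 3 D + D}{-607 + D} = \frac{\left(-2\right) D}{-607 + D} = - \frac{2 D}{-607 + D}$)
$\sqrt{\left(X{\left(J{\left(-7,7 \right)} \left(-2\right) \left(-2\right) \right)} - -1915416\right) - 4593629} = \sqrt{\left(- \frac{2 \left(-3\right) \left(-2\right) \left(-2\right)}{-607 + \left(-3\right) \left(-2\right) \left(-2\right)} - -1915416\right) - 4593629} = \sqrt{\left(- \frac{2 \cdot 6 \left(-2\right)}{-607 + 6 \left(-2\right)} + 1915416\right) - 4593629} = \sqrt{\left(\left(-2\right) \left(-12\right) \frac{1}{-607 - 12} + 1915416\right) - 4593629} = \sqrt{\left(\left(-2\right) \left(-12\right) \frac{1}{-619} + 1915416\right) - 4593629} = \sqrt{\left(\left(-2\right) \left(-12\right) \left(- \frac{1}{619}\right) + 1915416\right) - 4593629} = \sqrt{\left(- \frac{24}{619} + 1915416\right) - 4593629} = \sqrt{\frac{1185642480}{619} - 4593629} = \sqrt{- \frac{1657813871}{619}} = \frac{i \sqrt{1026186786149}}{619}$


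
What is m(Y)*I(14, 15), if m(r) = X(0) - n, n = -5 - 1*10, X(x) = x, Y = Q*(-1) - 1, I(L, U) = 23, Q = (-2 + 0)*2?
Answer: 345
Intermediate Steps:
Q = -4 (Q = -2*2 = -4)
Y = 3 (Y = -4*(-1) - 1 = 4 - 1 = 3)
n = -15 (n = -5 - 10 = -15)
m(r) = 15 (m(r) = 0 - 1*(-15) = 0 + 15 = 15)
m(Y)*I(14, 15) = 15*23 = 345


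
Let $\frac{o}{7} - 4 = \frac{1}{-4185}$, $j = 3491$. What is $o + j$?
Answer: $\frac{14727008}{4185} \approx 3519.0$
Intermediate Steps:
$o = \frac{117173}{4185}$ ($o = 28 + \frac{7}{-4185} = 28 + 7 \left(- \frac{1}{4185}\right) = 28 - \frac{7}{4185} = \frac{117173}{4185} \approx 27.998$)
$o + j = \frac{117173}{4185} + 3491 = \frac{14727008}{4185}$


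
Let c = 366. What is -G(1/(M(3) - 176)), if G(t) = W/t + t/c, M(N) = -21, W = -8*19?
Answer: -2159022287/72102 ≈ -29944.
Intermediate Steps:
W = -152
G(t) = -152/t + t/366
-G(1/(M(3) - 176)) = -(-152/(1/(-21 - 176)) + 1/(366*(-21 - 176))) = -(-152/(1/(-197)) + (1/366)/(-197)) = -(-152/(-1/197) + (1/366)*(-1/197)) = -(-152*(-197) - 1/72102) = -(29944 - 1/72102) = -1*2159022287/72102 = -2159022287/72102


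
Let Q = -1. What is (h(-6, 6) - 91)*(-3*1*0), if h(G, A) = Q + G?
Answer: 0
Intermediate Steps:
h(G, A) = -1 + G
(h(-6, 6) - 91)*(-3*1*0) = ((-1 - 6) - 91)*(-3*1*0) = (-7 - 91)*(-3*0) = -98*0 = 0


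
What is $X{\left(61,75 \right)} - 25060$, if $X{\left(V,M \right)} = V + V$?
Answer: $-24938$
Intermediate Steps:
$X{\left(V,M \right)} = 2 V$
$X{\left(61,75 \right)} - 25060 = 2 \cdot 61 - 25060 = 122 - 25060 = -24938$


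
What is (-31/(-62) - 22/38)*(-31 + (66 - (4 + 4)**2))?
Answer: 87/38 ≈ 2.2895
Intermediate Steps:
(-31/(-62) - 22/38)*(-31 + (66 - (4 + 4)**2)) = (-31*(-1/62) - 22*1/38)*(-31 + (66 - 1*8**2)) = (1/2 - 11/19)*(-31 + (66 - 1*64)) = -3*(-31 + (66 - 64))/38 = -3*(-31 + 2)/38 = -3/38*(-29) = 87/38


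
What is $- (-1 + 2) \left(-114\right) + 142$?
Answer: $256$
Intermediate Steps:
$- (-1 + 2) \left(-114\right) + 142 = \left(-1\right) 1 \left(-114\right) + 142 = \left(-1\right) \left(-114\right) + 142 = 114 + 142 = 256$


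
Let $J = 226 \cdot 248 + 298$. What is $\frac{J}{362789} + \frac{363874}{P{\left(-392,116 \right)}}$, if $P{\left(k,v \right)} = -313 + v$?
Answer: $- \frac{131998384424}{71469433} \approx -1846.9$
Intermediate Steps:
$J = 56346$ ($J = 56048 + 298 = 56346$)
$\frac{J}{362789} + \frac{363874}{P{\left(-392,116 \right)}} = \frac{56346}{362789} + \frac{363874}{-313 + 116} = 56346 \cdot \frac{1}{362789} + \frac{363874}{-197} = \frac{56346}{362789} + 363874 \left(- \frac{1}{197}\right) = \frac{56346}{362789} - \frac{363874}{197} = - \frac{131998384424}{71469433}$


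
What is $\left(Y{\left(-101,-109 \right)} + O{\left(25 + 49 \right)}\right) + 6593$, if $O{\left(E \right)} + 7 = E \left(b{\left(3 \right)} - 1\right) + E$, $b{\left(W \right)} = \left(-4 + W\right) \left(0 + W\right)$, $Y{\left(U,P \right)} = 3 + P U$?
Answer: $17376$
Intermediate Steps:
$b{\left(W \right)} = W \left(-4 + W\right)$ ($b{\left(W \right)} = \left(-4 + W\right) W = W \left(-4 + W\right)$)
$O{\left(E \right)} = -7 - 3 E$ ($O{\left(E \right)} = -7 + \left(E \left(3 \left(-4 + 3\right) - 1\right) + E\right) = -7 + \left(E \left(3 \left(-1\right) - 1\right) + E\right) = -7 + \left(E \left(-3 - 1\right) + E\right) = -7 + \left(E \left(-4\right) + E\right) = -7 + \left(- 4 E + E\right) = -7 - 3 E$)
$\left(Y{\left(-101,-109 \right)} + O{\left(25 + 49 \right)}\right) + 6593 = \left(\left(3 - -11009\right) - \left(7 + 3 \left(25 + 49\right)\right)\right) + 6593 = \left(\left(3 + 11009\right) - 229\right) + 6593 = \left(11012 - 229\right) + 6593 = 10783 + 6593 = 17376$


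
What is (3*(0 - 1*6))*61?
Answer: -1098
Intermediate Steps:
(3*(0 - 1*6))*61 = (3*(0 - 6))*61 = (3*(-6))*61 = -18*61 = -1098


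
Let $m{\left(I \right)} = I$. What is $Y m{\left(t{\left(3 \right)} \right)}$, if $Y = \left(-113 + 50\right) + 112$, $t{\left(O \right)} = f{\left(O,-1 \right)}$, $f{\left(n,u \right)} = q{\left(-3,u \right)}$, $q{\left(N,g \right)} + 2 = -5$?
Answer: $-343$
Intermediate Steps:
$q{\left(N,g \right)} = -7$ ($q{\left(N,g \right)} = -2 - 5 = -7$)
$f{\left(n,u \right)} = -7$
$t{\left(O \right)} = -7$
$Y = 49$ ($Y = -63 + 112 = 49$)
$Y m{\left(t{\left(3 \right)} \right)} = 49 \left(-7\right) = -343$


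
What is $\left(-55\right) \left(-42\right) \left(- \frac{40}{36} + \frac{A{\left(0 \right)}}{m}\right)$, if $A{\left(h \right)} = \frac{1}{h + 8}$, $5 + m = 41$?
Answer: $- \frac{122815}{48} \approx -2558.6$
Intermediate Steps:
$m = 36$ ($m = -5 + 41 = 36$)
$A{\left(h \right)} = \frac{1}{8 + h}$
$\left(-55\right) \left(-42\right) \left(- \frac{40}{36} + \frac{A{\left(0 \right)}}{m}\right) = \left(-55\right) \left(-42\right) \left(- \frac{40}{36} + \frac{1}{\left(8 + 0\right) 36}\right) = 2310 \left(\left(-40\right) \frac{1}{36} + \frac{1}{8} \cdot \frac{1}{36}\right) = 2310 \left(- \frac{10}{9} + \frac{1}{8} \cdot \frac{1}{36}\right) = 2310 \left(- \frac{10}{9} + \frac{1}{288}\right) = 2310 \left(- \frac{319}{288}\right) = - \frac{122815}{48}$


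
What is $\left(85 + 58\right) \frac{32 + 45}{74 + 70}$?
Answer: $\frac{11011}{144} \approx 76.465$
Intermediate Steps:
$\left(85 + 58\right) \frac{32 + 45}{74 + 70} = 143 \cdot \frac{77}{144} = \frac{11011}{144}$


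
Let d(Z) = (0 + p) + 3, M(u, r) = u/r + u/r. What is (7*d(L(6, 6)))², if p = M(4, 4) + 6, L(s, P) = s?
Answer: 5929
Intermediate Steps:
M(u, r) = 2*u/r
p = 8 (p = 2*4/4 + 6 = 2*4*(¼) + 6 = 2 + 6 = 8)
d(Z) = 11 (d(Z) = (0 + 8) + 3 = 8 + 3 = 11)
(7*d(L(6, 6)))² = (7*11)² = 77² = 5929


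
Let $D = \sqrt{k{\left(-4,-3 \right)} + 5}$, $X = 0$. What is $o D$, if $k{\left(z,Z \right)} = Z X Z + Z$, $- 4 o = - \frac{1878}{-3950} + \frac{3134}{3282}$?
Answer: $- \frac{1158931 \sqrt{2}}{3240975} \approx -0.5057$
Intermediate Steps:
$o = - \frac{1158931}{3240975}$ ($o = - \frac{- \frac{1878}{-3950} + \frac{3134}{3282}}{4} = - \frac{\left(-1878\right) \left(- \frac{1}{3950}\right) + 3134 \cdot \frac{1}{3282}}{4} = - \frac{\frac{939}{1975} + \frac{1567}{1641}}{4} = \left(- \frac{1}{4}\right) \frac{4635724}{3240975} = - \frac{1158931}{3240975} \approx -0.35759$)
$k{\left(z,Z \right)} = Z$ ($k{\left(z,Z \right)} = Z 0 Z + Z = Z 0 + Z = 0 + Z = Z$)
$D = \sqrt{2}$ ($D = \sqrt{-3 + 5} = \sqrt{2} \approx 1.4142$)
$o D = - \frac{1158931 \sqrt{2}}{3240975}$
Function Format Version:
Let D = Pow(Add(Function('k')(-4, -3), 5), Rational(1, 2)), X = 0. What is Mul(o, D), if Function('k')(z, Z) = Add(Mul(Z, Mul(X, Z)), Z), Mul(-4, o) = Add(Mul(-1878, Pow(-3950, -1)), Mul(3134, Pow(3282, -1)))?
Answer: Mul(Rational(-1158931, 3240975), Pow(2, Rational(1, 2))) ≈ -0.50570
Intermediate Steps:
o = Rational(-1158931, 3240975) (o = Mul(Rational(-1, 4), Add(Mul(-1878, Pow(-3950, -1)), Mul(3134, Pow(3282, -1)))) = Mul(Rational(-1, 4), Add(Mul(-1878, Rational(-1, 3950)), Mul(3134, Rational(1, 3282)))) = Mul(Rational(-1, 4), Add(Rational(939, 1975), Rational(1567, 1641))) = Mul(Rational(-1, 4), Rational(4635724, 3240975)) = Rational(-1158931, 3240975) ≈ -0.35759)
Function('k')(z, Z) = Z (Function('k')(z, Z) = Add(Mul(Z, Mul(0, Z)), Z) = Add(Mul(Z, 0), Z) = Add(0, Z) = Z)
D = Pow(2, Rational(1, 2)) (D = Pow(Add(-3, 5), Rational(1, 2)) = Pow(2, Rational(1, 2)) ≈ 1.4142)
Mul(o, D) = Mul(Rational(-1158931, 3240975), Pow(2, Rational(1, 2)))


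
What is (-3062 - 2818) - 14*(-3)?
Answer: -5838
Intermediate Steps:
(-3062 - 2818) - 14*(-3) = -5880 + 42 = -5838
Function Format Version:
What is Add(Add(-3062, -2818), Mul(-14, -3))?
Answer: -5838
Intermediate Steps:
Add(Add(-3062, -2818), Mul(-14, -3)) = Add(-5880, 42) = -5838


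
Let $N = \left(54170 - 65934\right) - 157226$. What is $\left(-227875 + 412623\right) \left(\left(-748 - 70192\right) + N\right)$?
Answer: $-44326587640$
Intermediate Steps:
$N = -168990$ ($N = -11764 - 157226 = -168990$)
$\left(-227875 + 412623\right) \left(\left(-748 - 70192\right) + N\right) = \left(-227875 + 412623\right) \left(\left(-748 - 70192\right) - 168990\right) = 184748 \left(\left(-748 - 70192\right) - 168990\right) = 184748 \left(-70940 - 168990\right) = 184748 \left(-239930\right) = -44326587640$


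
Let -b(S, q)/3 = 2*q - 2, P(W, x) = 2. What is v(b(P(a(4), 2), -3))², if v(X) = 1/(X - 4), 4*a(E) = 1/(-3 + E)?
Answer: 1/400 ≈ 0.0025000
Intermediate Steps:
a(E) = 1/(4*(-3 + E))
b(S, q) = 6 - 6*q (b(S, q) = -3*(2*q - 2) = -3*(-2 + 2*q) = 6 - 6*q)
v(X) = 1/(-4 + X)
v(b(P(a(4), 2), -3))² = (1/(-4 + (6 - 6*(-3))))² = (1/(-4 + (6 + 18)))² = (1/(-4 + 24))² = (1/20)² = 1/400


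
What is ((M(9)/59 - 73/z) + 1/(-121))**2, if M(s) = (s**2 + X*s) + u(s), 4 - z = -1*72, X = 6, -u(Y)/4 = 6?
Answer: 245148765625/294375694096 ≈ 0.83278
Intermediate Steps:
u(Y) = -24 (u(Y) = -4*6 = -24)
z = 76 (z = 4 - (-1)*72 = 4 - 1*(-72) = 4 + 72 = 76)
M(s) = -24 + s**2 + 6*s (M(s) = (s**2 + 6*s) - 24 = -24 + s**2 + 6*s)
((M(9)/59 - 73/z) + 1/(-121))**2 = (((-24 + 9**2 + 6*9)/59 - 73/76) + 1/(-121))**2 = (((-24 + 81 + 54)*(1/59) - 73*1/76) - 1/121)**2 = ((111*(1/59) - 73/76) - 1/121)**2 = ((111/59 - 73/76) - 1/121)**2 = (4129/4484 - 1/121)**2 = (495125/542564)**2 = 245148765625/294375694096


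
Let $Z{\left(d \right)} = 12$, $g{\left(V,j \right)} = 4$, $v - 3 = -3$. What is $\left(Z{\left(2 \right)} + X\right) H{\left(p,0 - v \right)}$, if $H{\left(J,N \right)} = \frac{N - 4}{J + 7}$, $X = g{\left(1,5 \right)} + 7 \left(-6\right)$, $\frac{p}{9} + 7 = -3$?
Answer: $- \frac{104}{83} \approx -1.253$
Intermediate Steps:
$v = 0$ ($v = 3 - 3 = 0$)
$p = -90$ ($p = -63 + 9 \left(-3\right) = -63 - 27 = -90$)
$X = -38$ ($X = 4 + 7 \left(-6\right) = 4 - 42 = -38$)
$H{\left(J,N \right)} = \frac{-4 + N}{7 + J}$
$\left(Z{\left(2 \right)} + X\right) H{\left(p,0 - v \right)} = \left(12 - 38\right) \frac{-4 + \left(0 - 0\right)}{7 - 90} = - 26 \frac{-4 + \left(0 + 0\right)}{-83} = - 26 \left(- \frac{-4 + 0}{83}\right) = - 26 \left(\left(- \frac{1}{83}\right) \left(-4\right)\right) = \left(-26\right) \frac{4}{83} = - \frac{104}{83}$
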